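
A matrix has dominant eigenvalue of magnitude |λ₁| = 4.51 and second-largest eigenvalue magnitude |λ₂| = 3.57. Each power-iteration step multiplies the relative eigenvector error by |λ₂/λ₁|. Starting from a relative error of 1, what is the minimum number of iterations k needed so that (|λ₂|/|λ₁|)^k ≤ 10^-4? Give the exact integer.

|λ₂/λ₁| = 3.57/4.51 = 0.79157
Need k ≥ ln(10^-4) / ln(0.79157) = -9.2103 / -0.2337 ≈ 39.406
Smallest integer k satisfying the bound: 40

40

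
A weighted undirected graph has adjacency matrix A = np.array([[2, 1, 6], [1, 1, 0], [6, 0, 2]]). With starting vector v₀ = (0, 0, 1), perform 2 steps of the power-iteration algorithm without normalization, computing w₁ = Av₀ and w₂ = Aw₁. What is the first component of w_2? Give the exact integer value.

w1 = Av₀ = (2·0 + 1·0 + 6·1; 1·0 + 1·0 + 0·1; 6·0 + 0·0 + 2·1) = (6, 0, 2)
w2 = Aw1 = (2·6 + 1·0 + 6·2; 1·6 + 1·0 + 0·2; 6·6 + 0·0 + 2·2) = (24, 6, 40)
The requested component of w2 is 24.

24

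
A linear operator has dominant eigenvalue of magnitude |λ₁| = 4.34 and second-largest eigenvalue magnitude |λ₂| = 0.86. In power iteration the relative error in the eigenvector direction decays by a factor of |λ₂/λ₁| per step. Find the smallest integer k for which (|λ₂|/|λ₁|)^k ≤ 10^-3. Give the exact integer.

5

|λ₂/λ₁| = 0.86/4.34 = 0.19816
Need k ≥ ln(10^-3) / ln(0.19816) = -6.9078 / -1.6187 ≈ 4.267
Smallest integer k satisfying the bound: 5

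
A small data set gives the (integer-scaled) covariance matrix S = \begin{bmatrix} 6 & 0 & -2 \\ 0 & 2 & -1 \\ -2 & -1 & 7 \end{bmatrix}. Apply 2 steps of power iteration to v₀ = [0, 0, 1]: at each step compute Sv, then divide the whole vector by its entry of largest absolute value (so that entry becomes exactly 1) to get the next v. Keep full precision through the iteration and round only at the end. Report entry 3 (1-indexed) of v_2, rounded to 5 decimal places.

1.00000

Sv0 = (-2.000000, -1.000000, 7.000000); divide by 7.000000 → v1 = (-0.285714, -0.142857, 1.000000)
Sv1 = (-3.714286, -1.285714, 7.714286); divide by 7.714286 → v2 = (-0.481481, -0.166667, 1.000000)
Requested entry of v2: 54/54 = 1.00000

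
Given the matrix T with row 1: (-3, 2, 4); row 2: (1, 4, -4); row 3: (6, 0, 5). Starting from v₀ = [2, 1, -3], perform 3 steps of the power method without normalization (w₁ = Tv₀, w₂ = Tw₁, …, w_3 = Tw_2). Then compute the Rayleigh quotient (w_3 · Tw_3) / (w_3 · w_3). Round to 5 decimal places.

w1 = Tv₀ = (-16, 18, -3)
w2 = Tw1 = (72, 68, -111)
w3 = Tw2 = (-524, 788, -123)
Tw3 = (2656, 3120, -3759)
w3·Tw3 = (-524)·2656 + 788·3120 + (-123)·(-3759) = 1529173; w3·w3 = (-524)·(-524) + 788·788 + (-123)·(-123) = 910649
λ ≈ 1529173/910649 = 1.67921

1.67921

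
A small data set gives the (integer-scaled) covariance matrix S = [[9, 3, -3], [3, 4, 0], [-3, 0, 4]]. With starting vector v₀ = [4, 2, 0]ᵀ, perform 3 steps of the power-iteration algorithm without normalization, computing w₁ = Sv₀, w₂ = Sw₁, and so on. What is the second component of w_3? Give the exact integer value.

w1 = Sv₀ = (9·4 + 3·2 + (-3)·0; 3·4 + 4·2 + 0·0; (-3)·4 + 0·2 + 4·0) = (42, 20, -12)
w2 = Sw1 = (9·42 + 3·20 + (-3)·(-12); 3·42 + 4·20 + 0·(-12); (-3)·42 + 0·20 + 4·(-12)) = (474, 206, -174)
w3 = Sw2 = (5406, 2246, -2118)
The requested component of w3 is 2246.

2246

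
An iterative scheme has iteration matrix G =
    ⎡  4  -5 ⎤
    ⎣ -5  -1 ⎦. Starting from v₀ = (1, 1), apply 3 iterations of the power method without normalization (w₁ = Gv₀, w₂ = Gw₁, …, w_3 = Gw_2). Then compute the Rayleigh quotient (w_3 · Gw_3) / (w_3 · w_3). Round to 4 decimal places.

λ ≈ 2.6395

w1 = Gv₀ = (4·1 + (-5)·1; (-5)·1 + (-1)·1) = (-1, -6)
w2 = Gw1 = (4·(-1) + (-5)·(-6); (-5)·(-1) + (-1)·(-6)) = (26, 11)
w3 = Gw2 = (49, -141)
Gw3 = (901, -104)
w3·Gw3 = 49·901 + (-141)·(-104) = 58813; w3·w3 = 49·49 + (-141)·(-141) = 22282
λ ≈ 58813/22282 = 2.6395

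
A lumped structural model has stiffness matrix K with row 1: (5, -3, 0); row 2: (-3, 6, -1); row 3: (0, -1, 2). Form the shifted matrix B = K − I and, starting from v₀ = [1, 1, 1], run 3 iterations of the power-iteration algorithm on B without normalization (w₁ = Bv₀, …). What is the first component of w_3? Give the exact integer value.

-2

B = K − I has rows (4, -3, 0); (-3, 5, -1); (0, -1, 1)
w1 = Bv₀ = (1, 1, 0)
w2 = Bw1 = (1, 2, -1)
w3 = Bw2 = (-2, 8, -3)
Requested component of w3: -2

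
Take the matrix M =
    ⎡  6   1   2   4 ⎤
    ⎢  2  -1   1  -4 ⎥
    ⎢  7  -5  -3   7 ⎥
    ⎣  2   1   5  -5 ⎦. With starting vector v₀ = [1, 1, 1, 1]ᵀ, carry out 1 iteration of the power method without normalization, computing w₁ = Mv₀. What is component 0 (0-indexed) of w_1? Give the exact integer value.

13

w1 = Mv₀ = (6·1 + 1·1 + 2·1 + 4·1; 2·1 + (-1)·1 + 1·1 + (-4)·1; 7·1 + (-5)·1 + (-3)·1 + 7·1; 2·1 + 1·1 + 5·1 + (-5)·1) = (13, -2, 6, 3)
The requested component of w1 is 13.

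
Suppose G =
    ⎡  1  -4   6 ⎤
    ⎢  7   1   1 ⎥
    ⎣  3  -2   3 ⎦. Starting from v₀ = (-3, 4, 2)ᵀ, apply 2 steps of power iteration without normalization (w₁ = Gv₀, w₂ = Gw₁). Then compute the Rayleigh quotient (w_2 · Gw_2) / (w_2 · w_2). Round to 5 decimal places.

w1 = Gv₀ = (1·(-3) + (-4)·4 + 6·2; 7·(-3) + 1·4 + 1·2; 3·(-3) + (-2)·4 + 3·2) = (-7, -15, -11)
w2 = Gw1 = (1·(-7) + (-4)·(-15) + 6·(-11); 7·(-7) + 1·(-15) + 1·(-11); 3·(-7) + (-2)·(-15) + 3·(-11)) = (-13, -75, -24)
Gw2 = (143, -190, 39)
w2·Gw2 = (-13)·143 + (-75)·(-190) + (-24)·39 = 11455; w2·w2 = (-13)·(-13) + (-75)·(-75) + (-24)·(-24) = 6370
λ ≈ 11455/6370 = 1.79827

λ ≈ 1.79827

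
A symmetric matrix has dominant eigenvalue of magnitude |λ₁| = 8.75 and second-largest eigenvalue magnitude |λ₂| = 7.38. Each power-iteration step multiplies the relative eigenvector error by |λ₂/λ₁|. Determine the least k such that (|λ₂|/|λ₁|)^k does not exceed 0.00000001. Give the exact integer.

|λ₂/λ₁| = 7.38/8.75 = 0.84343
Need k ≥ ln(0.00000001) / ln(0.84343) = -18.4207 / -0.1703 ≈ 108.179
Smallest integer k satisfying the bound: 109

109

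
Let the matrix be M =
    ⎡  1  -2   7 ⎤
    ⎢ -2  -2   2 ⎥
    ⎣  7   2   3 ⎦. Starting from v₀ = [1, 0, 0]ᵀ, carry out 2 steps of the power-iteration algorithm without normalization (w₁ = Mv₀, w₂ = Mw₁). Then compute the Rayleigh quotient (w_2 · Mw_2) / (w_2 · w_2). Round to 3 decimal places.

5.431

w1 = Mv₀ = (1, -2, 7)
w2 = Mw1 = (54, 16, 24)
Mw2 = (190, -92, 482)
w2·Mw2 = 54·190 + 16·(-92) + 24·482 = 20356; w2·w2 = 54·54 + 16·16 + 24·24 = 3748
λ ≈ 20356/3748 = 5.431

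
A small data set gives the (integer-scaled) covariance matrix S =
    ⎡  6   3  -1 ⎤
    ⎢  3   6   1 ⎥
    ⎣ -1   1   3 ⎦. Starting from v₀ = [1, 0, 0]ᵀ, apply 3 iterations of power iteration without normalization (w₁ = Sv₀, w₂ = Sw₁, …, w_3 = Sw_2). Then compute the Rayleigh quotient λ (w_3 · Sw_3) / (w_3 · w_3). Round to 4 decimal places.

8.9682

w1 = Sv₀ = (6·1 + 3·0 + (-1)·0; 3·1 + 6·0 + 1·0; (-1)·1 + 1·0 + 3·0) = (6, 3, -1)
w2 = Sw1 = (6·6 + 3·3 + (-1)·(-1); 3·6 + 6·3 + 1·(-1); (-1)·6 + 1·3 + 3·(-1)) = (46, 35, -6)
w3 = Sw2 = (387, 342, -29)
Sw3 = (3377, 3184, -132)
w3·Sw3 = 387·3377 + 342·3184 + (-29)·(-132) = 2399655; w3·w3 = 387·387 + 342·342 + (-29)·(-29) = 267574
λ ≈ 2399655/267574 = 8.9682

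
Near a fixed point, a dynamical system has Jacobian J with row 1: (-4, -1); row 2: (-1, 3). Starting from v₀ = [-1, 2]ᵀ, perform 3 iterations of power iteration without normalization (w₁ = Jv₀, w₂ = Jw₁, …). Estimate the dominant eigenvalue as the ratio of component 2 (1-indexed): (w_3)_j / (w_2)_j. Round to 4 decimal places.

w1 = Jv₀ = (2, 7)
w2 = Jw1 = (-15, 19)
w3 = Jw2 = (41, 72)
Ratio at component: 72 / 19 = 3.7895

λ ≈ 3.7895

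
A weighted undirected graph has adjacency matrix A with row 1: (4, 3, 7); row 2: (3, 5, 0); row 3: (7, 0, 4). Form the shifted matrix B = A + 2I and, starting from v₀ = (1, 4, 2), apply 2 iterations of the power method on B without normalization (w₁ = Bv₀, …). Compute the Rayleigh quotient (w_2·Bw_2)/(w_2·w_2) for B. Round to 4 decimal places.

B = A + 2I has rows (6, 3, 7); (3, 7, 0); (7, 0, 6)
w1 = Bv₀ = (6·1 + 3·4 + 7·2; 3·1 + 7·4 + 0·2; 7·1 + 0·4 + 6·2) = (32, 31, 19)
w2 = Bw1 = (6·32 + 3·31 + 7·19; 3·32 + 7·31 + 0·19; 7·32 + 0·31 + 6·19) = (418, 313, 338)
Bw2 = (5813, 3445, 4954)
w2·Bw2 = 5182571; w2·w2 = 386937; μ ≈ 5182571/386937 = 13.3938

μ ≈ 13.3938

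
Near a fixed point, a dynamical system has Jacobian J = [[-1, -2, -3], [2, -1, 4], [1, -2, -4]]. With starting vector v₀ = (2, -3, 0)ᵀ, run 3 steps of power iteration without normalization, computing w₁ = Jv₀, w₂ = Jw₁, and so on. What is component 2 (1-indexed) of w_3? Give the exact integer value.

-285

w1 = Jv₀ = (4, 7, 8)
w2 = Jw1 = (-42, 33, -42)
w3 = Jw2 = (102, -285, 60)
The requested component of w3 is -285.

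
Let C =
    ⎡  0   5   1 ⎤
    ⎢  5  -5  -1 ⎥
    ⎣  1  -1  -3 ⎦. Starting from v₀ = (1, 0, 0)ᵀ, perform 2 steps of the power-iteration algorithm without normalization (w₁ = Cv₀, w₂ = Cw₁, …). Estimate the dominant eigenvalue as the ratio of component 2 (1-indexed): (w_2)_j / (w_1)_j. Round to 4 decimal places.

w1 = Cv₀ = (0, 5, 1)
w2 = Cw1 = (26, -26, -8)
Ratio at component: -26 / 5 = -5.2000

-5.2000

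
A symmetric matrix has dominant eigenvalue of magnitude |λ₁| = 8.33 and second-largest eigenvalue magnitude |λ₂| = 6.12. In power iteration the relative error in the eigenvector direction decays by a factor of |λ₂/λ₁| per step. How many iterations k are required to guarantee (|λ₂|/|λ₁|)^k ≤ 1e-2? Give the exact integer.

15

|λ₂/λ₁| = 6.12/8.33 = 0.73469
Need k ≥ ln(1e-2) / ln(0.73469) = -4.6052 / -0.3083 ≈ 14.937
Smallest integer k satisfying the bound: 15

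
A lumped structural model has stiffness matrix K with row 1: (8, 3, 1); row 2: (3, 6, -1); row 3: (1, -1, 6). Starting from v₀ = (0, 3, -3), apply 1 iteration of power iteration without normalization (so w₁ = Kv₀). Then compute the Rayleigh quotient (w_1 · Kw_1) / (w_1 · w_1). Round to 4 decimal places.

7.5882

w1 = Kv₀ = (8·0 + 3·3 + 1·(-3); 3·0 + 6·3 + (-1)·(-3); 1·0 + (-1)·3 + 6·(-3)) = (6, 21, -21)
Kw1 = (90, 165, -141)
w1·Kw1 = 6·90 + 21·165 + (-21)·(-141) = 6966; w1·w1 = 6·6 + 21·21 + (-21)·(-21) = 918
λ ≈ 6966/918 = 7.5882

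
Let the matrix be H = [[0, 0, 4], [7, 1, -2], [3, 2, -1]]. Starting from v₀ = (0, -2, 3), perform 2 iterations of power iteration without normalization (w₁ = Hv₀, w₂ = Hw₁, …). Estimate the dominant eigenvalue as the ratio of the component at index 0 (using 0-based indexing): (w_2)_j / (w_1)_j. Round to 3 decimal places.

λ ≈ -2.333

w1 = Hv₀ = (0·0 + 0·(-2) + 4·3; 7·0 + 1·(-2) + (-2)·3; 3·0 + 2·(-2) + (-1)·3) = (12, -8, -7)
w2 = Hw1 = (0·12 + 0·(-8) + 4·(-7); 7·12 + 1·(-8) + (-2)·(-7); 3·12 + 2·(-8) + (-1)·(-7)) = (-28, 90, 27)
Ratio at component: -28 / 12 = -2.333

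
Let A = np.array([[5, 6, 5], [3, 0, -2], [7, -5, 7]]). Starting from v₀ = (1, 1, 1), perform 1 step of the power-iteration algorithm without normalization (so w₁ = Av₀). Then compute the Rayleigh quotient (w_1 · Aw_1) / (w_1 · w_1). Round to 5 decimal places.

w1 = Av₀ = (16, 1, 9)
Aw1 = (131, 30, 170)
w1·Aw1 = 16·131 + 1·30 + 9·170 = 3656; w1·w1 = 16·16 + 1·1 + 9·9 = 338
λ ≈ 3656/338 = 10.81657

10.81657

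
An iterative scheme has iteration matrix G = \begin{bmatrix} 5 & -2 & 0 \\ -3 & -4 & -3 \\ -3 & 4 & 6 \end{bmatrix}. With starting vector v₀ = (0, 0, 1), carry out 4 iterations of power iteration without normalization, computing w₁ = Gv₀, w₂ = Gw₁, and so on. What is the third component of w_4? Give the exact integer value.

w1 = Gv₀ = (5·0 + (-2)·0 + 0·1; (-3)·0 + (-4)·0 + (-3)·1; (-3)·0 + 4·0 + 6·1) = (0, -3, 6)
w2 = Gw1 = (5·0 + (-2)·(-3) + 0·6; (-3)·0 + (-4)·(-3) + (-3)·6; (-3)·0 + 4·(-3) + 6·6) = (6, -6, 24)
w3 = Gw2 = (42, -66, 102)
w4 = Gw3 = (342, -168, 222)
The requested component of w4 is 222.

222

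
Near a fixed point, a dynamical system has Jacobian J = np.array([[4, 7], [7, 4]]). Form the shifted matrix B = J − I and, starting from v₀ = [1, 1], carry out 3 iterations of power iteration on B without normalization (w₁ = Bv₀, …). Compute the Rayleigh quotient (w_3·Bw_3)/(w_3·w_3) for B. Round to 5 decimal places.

B = J − I has rows (3, 7); (7, 3)
w1 = Bv₀ = (3·1 + 7·1; 7·1 + 3·1) = (10, 10)
w2 = Bw1 = (3·10 + 7·10; 7·10 + 3·10) = (100, 100)
w3 = Bw2 = (1000, 1000)
Bw3 = (10000, 10000)
w3·Bw3 = 20000000; w3·w3 = 2000000; μ ≈ 20000000/2000000 = 10.00000

μ ≈ 10.00000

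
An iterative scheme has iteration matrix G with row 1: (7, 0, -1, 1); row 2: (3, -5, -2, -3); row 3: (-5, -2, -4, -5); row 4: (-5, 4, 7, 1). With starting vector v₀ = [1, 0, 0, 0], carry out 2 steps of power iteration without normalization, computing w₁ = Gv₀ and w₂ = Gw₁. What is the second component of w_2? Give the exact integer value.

w1 = Gv₀ = (7, 3, -5, -5)
w2 = Gw1 = (49, 31, 4, -63)
The requested component of w2 is 31.

31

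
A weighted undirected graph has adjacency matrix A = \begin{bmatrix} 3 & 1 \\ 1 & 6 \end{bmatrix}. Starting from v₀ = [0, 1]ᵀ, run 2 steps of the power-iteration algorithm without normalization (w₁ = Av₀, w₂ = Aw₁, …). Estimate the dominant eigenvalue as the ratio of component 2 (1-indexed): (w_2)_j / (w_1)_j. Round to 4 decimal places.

6.1667

w1 = Av₀ = (1, 6)
w2 = Aw1 = (9, 37)
Ratio at component: 37 / 6 = 6.1667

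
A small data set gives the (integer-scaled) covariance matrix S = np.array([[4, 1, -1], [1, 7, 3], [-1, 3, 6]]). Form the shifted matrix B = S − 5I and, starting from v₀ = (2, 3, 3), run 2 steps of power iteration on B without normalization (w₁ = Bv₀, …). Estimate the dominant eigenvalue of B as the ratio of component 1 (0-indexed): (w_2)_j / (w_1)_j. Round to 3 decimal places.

μ ≈ 3.647

B = S − 5I has rows (-1, 1, -1); (1, 2, 3); (-1, 3, 1)
w1 = Bv₀ = (-2, 17, 10)
w2 = Bw1 = (9, 62, 63)
Ratio: 62/17 = 3.647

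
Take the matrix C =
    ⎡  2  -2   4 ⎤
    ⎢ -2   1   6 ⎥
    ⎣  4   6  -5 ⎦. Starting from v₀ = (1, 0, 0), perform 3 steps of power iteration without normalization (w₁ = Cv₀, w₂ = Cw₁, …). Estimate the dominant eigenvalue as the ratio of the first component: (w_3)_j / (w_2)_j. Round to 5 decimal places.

-3.50000

w1 = Cv₀ = (2·1 + (-2)·0 + 4·0; (-2)·1 + 1·0 + 6·0; 4·1 + 6·0 + (-5)·0) = (2, -2, 4)
w2 = Cw1 = (2·2 + (-2)·(-2) + 4·4; (-2)·2 + 1·(-2) + 6·4; 4·2 + 6·(-2) + (-5)·4) = (24, 18, -24)
w3 = Cw2 = (-84, -174, 324)
Ratio at component: -84 / 24 = -3.50000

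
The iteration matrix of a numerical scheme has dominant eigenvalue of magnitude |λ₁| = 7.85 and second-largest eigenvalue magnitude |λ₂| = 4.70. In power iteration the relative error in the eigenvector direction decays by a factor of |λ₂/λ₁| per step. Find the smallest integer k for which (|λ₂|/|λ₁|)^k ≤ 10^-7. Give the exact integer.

|λ₂/λ₁| = 4.70/7.85 = 0.59873
Need k ≥ ln(10^-7) / ln(0.59873) = -16.1181 / -0.5130 ≈ 31.422
Smallest integer k satisfying the bound: 32

32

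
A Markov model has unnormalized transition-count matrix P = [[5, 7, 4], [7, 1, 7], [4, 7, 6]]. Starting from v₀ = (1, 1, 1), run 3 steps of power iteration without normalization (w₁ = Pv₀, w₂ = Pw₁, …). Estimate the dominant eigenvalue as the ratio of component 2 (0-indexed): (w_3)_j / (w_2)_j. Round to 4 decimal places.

λ ≈ 16.0886

w1 = Pv₀ = (5·1 + 7·1 + 4·1; 7·1 + 1·1 + 7·1; 4·1 + 7·1 + 6·1) = (16, 15, 17)
w2 = Pw1 = (5·16 + 7·15 + 4·17; 7·16 + 1·15 + 7·17; 4·16 + 7·15 + 6·17) = (253, 246, 271)
w3 = Pw2 = (4071, 3914, 4360)
Ratio at component: 4360 / 271 = 16.0886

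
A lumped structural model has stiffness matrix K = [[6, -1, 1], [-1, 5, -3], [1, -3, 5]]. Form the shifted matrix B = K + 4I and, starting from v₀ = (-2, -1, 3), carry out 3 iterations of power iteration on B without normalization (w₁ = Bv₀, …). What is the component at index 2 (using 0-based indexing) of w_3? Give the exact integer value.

3076

B = K + 4I has rows (10, -1, 1); (-1, 9, -3); (1, -3, 9)
w1 = Bv₀ = (10·(-2) + (-1)·(-1) + 1·3; (-1)·(-2) + 9·(-1) + (-3)·3; 1·(-2) + (-3)·(-1) + 9·3) = (-16, -16, 28)
w2 = Bw1 = (10·(-16) + (-1)·(-16) + 1·28; (-1)·(-16) + 9·(-16) + (-3)·28; 1·(-16) + (-3)·(-16) + 9·28) = (-116, -212, 284)
w3 = Bw2 = (-664, -2644, 3076)
Requested component of w3: 3076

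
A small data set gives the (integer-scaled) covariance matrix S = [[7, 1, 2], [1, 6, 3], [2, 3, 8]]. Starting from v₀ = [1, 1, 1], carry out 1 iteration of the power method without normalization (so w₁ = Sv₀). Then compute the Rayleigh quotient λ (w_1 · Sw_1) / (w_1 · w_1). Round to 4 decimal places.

w1 = Sv₀ = (7·1 + 1·1 + 2·1; 1·1 + 6·1 + 3·1; 2·1 + 3·1 + 8·1) = (10, 10, 13)
Sw1 = (106, 109, 154)
w1·Sw1 = 10·106 + 10·109 + 13·154 = 4152; w1·w1 = 10·10 + 10·10 + 13·13 = 369
λ ≈ 4152/369 = 11.2520

11.2520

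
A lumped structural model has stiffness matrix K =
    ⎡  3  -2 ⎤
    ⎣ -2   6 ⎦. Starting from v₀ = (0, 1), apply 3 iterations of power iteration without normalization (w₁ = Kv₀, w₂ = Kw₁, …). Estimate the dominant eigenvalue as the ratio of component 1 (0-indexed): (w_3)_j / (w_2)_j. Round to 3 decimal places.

w1 = Kv₀ = (3·0 + (-2)·1; (-2)·0 + 6·1) = (-2, 6)
w2 = Kw1 = (3·(-2) + (-2)·6; (-2)·(-2) + 6·6) = (-18, 40)
w3 = Kw2 = (-134, 276)
Ratio at component: 276 / 40 = 6.900

λ ≈ 6.900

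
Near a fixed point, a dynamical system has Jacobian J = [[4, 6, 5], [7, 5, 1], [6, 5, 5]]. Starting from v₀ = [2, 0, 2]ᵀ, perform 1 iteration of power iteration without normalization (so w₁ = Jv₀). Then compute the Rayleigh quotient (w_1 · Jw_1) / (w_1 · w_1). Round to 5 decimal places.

w1 = Jv₀ = (18, 16, 22)
Jw1 = (278, 228, 298)
w1·Jw1 = 18·278 + 16·228 + 22·298 = 15208; w1·w1 = 18·18 + 16·16 + 22·22 = 1064
λ ≈ 15208/1064 = 14.29323

λ ≈ 14.29323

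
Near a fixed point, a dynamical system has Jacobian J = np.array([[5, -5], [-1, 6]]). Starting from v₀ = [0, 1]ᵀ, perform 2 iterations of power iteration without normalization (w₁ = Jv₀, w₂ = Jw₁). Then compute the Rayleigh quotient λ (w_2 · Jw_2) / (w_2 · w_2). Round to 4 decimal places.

w1 = Jv₀ = (-5, 6)
w2 = Jw1 = (-55, 41)
Jw2 = (-480, 301)
w2·Jw2 = (-55)·(-480) + 41·301 = 38741; w2·w2 = (-55)·(-55) + 41·41 = 4706
λ ≈ 38741/4706 = 8.2323

λ ≈ 8.2323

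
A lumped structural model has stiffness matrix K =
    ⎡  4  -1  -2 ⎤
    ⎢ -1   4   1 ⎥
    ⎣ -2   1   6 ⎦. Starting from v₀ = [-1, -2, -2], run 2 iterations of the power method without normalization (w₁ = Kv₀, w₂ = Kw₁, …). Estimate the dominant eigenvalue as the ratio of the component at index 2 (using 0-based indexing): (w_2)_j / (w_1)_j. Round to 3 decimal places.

w1 = Kv₀ = (2, -9, -12)
w2 = Kw1 = (41, -50, -85)
Ratio at component: -85 / -12 = 7.083

7.083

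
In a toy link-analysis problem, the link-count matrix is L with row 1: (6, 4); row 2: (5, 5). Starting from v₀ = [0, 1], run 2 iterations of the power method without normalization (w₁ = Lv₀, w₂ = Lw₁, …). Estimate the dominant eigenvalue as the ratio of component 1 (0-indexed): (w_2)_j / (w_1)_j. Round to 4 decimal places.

w1 = Lv₀ = (4, 5)
w2 = Lw1 = (44, 45)
Ratio at component: 45 / 5 = 9.0000

9.0000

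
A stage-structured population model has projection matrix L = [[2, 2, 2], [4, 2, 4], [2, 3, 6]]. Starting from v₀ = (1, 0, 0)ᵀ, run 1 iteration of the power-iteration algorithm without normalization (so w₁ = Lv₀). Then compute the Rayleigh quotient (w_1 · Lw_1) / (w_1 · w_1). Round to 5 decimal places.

λ ≈ 7.66667

w1 = Lv₀ = (2, 4, 2)
Lw1 = (16, 24, 28)
w1·Lw1 = 2·16 + 4·24 + 2·28 = 184; w1·w1 = 2·2 + 4·4 + 2·2 = 24
λ ≈ 184/24 = 7.66667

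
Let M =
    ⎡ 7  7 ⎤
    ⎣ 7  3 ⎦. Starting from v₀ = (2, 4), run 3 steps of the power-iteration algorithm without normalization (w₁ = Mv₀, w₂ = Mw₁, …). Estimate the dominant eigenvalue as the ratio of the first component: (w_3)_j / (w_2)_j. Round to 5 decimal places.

λ ≈ 12.47059

w1 = Mv₀ = (42, 26)
w2 = Mw1 = (476, 372)
w3 = Mw2 = (5936, 4448)
Ratio at component: 5936 / 476 = 12.47059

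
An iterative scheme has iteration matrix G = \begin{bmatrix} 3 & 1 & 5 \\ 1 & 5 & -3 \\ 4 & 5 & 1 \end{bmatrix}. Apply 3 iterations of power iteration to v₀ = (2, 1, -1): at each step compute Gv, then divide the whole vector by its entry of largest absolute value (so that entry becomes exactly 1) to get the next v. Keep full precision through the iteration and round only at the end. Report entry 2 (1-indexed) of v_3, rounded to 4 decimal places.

Gv0 = (2.00000, 10.00000, 12.00000); divide by 12.00000 → v1 = (0.16667, 0.83333, 1.00000)
Gv1 = (6.33333, 1.33333, 5.83333); divide by 6.33333 → v2 = (1.00000, 0.21053, 0.92105)
Gv2 = (7.81579, -0.71053, 5.97368); divide by 7.81579 → v3 = (1.00000, -0.09091, 0.76431)
Requested entry of v3: -54/594 = -0.0909

-0.0909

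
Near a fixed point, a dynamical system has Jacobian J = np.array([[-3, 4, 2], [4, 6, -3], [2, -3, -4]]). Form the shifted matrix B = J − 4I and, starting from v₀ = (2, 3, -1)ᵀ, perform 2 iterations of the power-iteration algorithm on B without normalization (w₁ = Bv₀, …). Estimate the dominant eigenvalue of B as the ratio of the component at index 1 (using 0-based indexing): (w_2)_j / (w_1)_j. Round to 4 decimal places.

0.5294

B = J − 4I has rows (-7, 4, 2); (4, 2, -3); (2, -3, -8)
w1 = Bv₀ = ((-7)·2 + 4·3 + 2·(-1); 4·2 + 2·3 + (-3)·(-1); 2·2 + (-3)·3 + (-8)·(-1)) = (-4, 17, 3)
w2 = Bw1 = ((-7)·(-4) + 4·17 + 2·3; 4·(-4) + 2·17 + (-3)·3; 2·(-4) + (-3)·17 + (-8)·3) = (102, 9, -83)
Ratio: 9/17 = 0.5294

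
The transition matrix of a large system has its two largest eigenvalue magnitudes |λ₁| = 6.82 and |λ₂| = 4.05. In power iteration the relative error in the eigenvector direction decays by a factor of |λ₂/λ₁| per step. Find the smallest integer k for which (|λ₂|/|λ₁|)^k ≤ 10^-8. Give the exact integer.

|λ₂/λ₁| = 4.05/6.82 = 0.59384
Need k ≥ ln(10^-8) / ln(0.59384) = -18.4207 / -0.5211 ≈ 35.347
Smallest integer k satisfying the bound: 36

36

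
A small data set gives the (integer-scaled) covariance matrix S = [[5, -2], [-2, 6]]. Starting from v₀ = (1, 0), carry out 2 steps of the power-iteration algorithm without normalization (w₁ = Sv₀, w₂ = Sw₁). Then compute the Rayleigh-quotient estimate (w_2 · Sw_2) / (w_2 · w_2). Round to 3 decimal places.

w1 = Sv₀ = (5·1 + (-2)·0; (-2)·1 + 6·0) = (5, -2)
w2 = Sw1 = (5·5 + (-2)·(-2); (-2)·5 + 6·(-2)) = (29, -22)
Sw2 = (189, -190)
w2·Sw2 = 29·189 + (-22)·(-190) = 9661; w2·w2 = 29·29 + (-22)·(-22) = 1325
λ ≈ 9661/1325 = 7.291

7.291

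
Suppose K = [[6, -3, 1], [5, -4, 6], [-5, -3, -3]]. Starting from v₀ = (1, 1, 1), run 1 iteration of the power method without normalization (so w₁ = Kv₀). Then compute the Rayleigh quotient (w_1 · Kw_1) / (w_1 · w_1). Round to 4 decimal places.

-2.4839

w1 = Kv₀ = (6·1 + (-3)·1 + 1·1; 5·1 + (-4)·1 + 6·1; (-5)·1 + (-3)·1 + (-3)·1) = (4, 7, -11)
Kw1 = (-8, -74, -8)
w1·Kw1 = 4·(-8) + 7·(-74) + (-11)·(-8) = -462; w1·w1 = 4·4 + 7·7 + (-11)·(-11) = 186
λ ≈ -462/186 = -2.4839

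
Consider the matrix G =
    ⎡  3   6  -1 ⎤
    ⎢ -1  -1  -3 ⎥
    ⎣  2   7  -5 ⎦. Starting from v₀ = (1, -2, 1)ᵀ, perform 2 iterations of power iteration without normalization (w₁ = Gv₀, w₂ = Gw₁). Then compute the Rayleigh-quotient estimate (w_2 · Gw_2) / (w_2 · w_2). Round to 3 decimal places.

w1 = Gv₀ = (3·1 + 6·(-2) + (-1)·1; (-1)·1 + (-1)·(-2) + (-3)·1; 2·1 + 7·(-2) + (-5)·1) = (-10, -2, -17)
w2 = Gw1 = (3·(-10) + 6·(-2) + (-1)·(-17); (-1)·(-10) + (-1)·(-2) + (-3)·(-17); 2·(-10) + 7·(-2) + (-5)·(-17)) = (-25, 63, 51)
Gw2 = (252, -191, 136)
w2·Gw2 = (-25)·252 + 63·(-191) + 51·136 = -11397; w2·w2 = (-25)·(-25) + 63·63 + 51·51 = 7195
λ ≈ -11397/7195 = -1.584

λ ≈ -1.584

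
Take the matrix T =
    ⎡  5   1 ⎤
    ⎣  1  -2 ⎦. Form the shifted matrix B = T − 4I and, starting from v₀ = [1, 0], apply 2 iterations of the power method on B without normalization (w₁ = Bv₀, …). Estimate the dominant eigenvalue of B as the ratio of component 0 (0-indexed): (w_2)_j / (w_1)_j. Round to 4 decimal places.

μ ≈ 2.0000

B = T − 4I has rows (1, 1); (1, -6)
w1 = Bv₀ = (1, 1)
w2 = Bw1 = (2, -5)
Ratio: 2/1 = 2.0000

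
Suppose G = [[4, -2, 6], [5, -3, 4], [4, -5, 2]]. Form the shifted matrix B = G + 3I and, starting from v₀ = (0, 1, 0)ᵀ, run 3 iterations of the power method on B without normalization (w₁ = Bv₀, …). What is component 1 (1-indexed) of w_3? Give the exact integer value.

B = G + 3I has rows (7, -2, 6); (5, 0, 4); (4, -5, 5)
w1 = Bv₀ = (-2, 0, -5)
w2 = Bw1 = (-44, -30, -33)
w3 = Bw2 = (-446, -352, -191)
Requested component of w3: -446

-446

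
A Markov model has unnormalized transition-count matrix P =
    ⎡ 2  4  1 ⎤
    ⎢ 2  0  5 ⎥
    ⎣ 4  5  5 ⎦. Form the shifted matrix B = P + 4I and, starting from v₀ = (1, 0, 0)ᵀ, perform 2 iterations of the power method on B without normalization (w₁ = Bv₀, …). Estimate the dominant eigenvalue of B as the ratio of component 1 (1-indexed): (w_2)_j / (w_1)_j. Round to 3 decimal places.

μ ≈ 8.000

B = P + 4I has rows (6, 4, 1); (2, 4, 5); (4, 5, 9)
w1 = Bv₀ = (6, 2, 4)
w2 = Bw1 = (48, 40, 70)
Ratio: 48/6 = 8.000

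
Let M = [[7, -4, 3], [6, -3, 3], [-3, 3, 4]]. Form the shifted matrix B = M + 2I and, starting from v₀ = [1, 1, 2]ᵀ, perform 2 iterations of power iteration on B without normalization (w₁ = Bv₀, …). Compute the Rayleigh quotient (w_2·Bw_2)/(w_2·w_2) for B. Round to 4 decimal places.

B = M + 2I has rows (9, -4, 3); (6, -1, 3); (-3, 3, 6)
w1 = Bv₀ = (9·1 + (-4)·1 + 3·2; 6·1 + (-1)·1 + 3·2; (-3)·1 + 3·1 + 6·2) = (11, 11, 12)
w2 = Bw1 = (9·11 + (-4)·11 + 3·12; 6·11 + (-1)·11 + 3·12; (-3)·11 + 3·11 + 6·12) = (91, 91, 72)
Bw2 = (671, 671, 432)
w2·Bw2 = 153226; w2·w2 = 21746; μ ≈ 153226/21746 = 7.0462

μ ≈ 7.0462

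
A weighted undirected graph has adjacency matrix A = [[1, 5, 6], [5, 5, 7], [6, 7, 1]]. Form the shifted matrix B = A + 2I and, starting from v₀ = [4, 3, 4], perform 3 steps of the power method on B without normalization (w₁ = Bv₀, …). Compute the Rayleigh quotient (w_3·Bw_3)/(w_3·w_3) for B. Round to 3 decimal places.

B = A + 2I has rows (3, 5, 6); (5, 7, 7); (6, 7, 3)
w1 = Bv₀ = (3·4 + 5·3 + 6·4; 5·4 + 7·3 + 7·4; 6·4 + 7·3 + 3·4) = (51, 69, 57)
w2 = Bw1 = (3·51 + 5·69 + 6·57; 5·51 + 7·69 + 7·57; 6·51 + 7·69 + 3·57) = (840, 1137, 960)
w3 = Bw2 = (13965, 18879, 15879)
Bw3 = (231564, 313131, 263580)
w3·Bw3 = 13330778229; w3·w3 = 803580507; μ ≈ 13330778229/803580507 = 16.589

μ ≈ 16.589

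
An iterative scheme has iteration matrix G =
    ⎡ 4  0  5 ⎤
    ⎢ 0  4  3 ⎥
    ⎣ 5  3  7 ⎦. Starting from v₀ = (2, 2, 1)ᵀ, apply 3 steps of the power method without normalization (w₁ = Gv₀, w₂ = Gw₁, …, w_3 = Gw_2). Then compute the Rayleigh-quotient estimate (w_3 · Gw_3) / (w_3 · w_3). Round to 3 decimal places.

11.520

w1 = Gv₀ = (4·2 + 0·2 + 5·1; 0·2 + 4·2 + 3·1; 5·2 + 3·2 + 7·1) = (13, 11, 23)
w2 = Gw1 = (4·13 + 0·11 + 5·23; 0·13 + 4·11 + 3·23; 5·13 + 3·11 + 7·23) = (167, 113, 259)
w3 = Gw2 = (1963, 1229, 2987)
Gw3 = (22787, 13877, 34411)
w3·Gw3 = 1963·22787 + 1229·13877 + 2987·34411 = 164571371; w3·w3 = 1963·1963 + 1229·1229 + 2987·2987 = 14285979
λ ≈ 164571371/14285979 = 11.520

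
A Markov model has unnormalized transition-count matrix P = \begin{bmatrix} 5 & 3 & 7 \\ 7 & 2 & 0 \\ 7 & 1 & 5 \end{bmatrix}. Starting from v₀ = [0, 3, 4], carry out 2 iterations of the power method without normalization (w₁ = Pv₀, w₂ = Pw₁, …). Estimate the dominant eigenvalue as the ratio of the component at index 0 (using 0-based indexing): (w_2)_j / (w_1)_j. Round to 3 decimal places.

λ ≈ 9.838

w1 = Pv₀ = (5·0 + 3·3 + 7·4; 7·0 + 2·3 + 0·4; 7·0 + 1·3 + 5·4) = (37, 6, 23)
w2 = Pw1 = (5·37 + 3·6 + 7·23; 7·37 + 2·6 + 0·23; 7·37 + 1·6 + 5·23) = (364, 271, 380)
Ratio at component: 364 / 37 = 9.838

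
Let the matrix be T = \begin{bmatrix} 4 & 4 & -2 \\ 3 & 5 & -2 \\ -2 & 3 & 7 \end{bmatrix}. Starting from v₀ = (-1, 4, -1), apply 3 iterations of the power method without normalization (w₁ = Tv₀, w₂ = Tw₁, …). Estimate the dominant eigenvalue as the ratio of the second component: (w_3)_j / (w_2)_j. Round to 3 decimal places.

6.610

w1 = Tv₀ = (4·(-1) + 4·4 + (-2)·(-1); 3·(-1) + 5·4 + (-2)·(-1); (-2)·(-1) + 3·4 + 7·(-1)) = (14, 19, 7)
w2 = Tw1 = (4·14 + 4·19 + (-2)·7; 3·14 + 5·19 + (-2)·7; (-2)·14 + 3·19 + 7·7) = (118, 123, 78)
w3 = Tw2 = (808, 813, 679)
Ratio at component: 813 / 123 = 6.610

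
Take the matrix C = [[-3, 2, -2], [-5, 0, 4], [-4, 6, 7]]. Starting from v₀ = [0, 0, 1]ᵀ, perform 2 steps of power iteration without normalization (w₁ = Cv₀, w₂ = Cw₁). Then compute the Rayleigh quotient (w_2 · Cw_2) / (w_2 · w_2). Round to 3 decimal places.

w1 = Cv₀ = ((-3)·0 + 2·0 + (-2)·1; (-5)·0 + 0·0 + 4·1; (-4)·0 + 6·0 + 7·1) = (-2, 4, 7)
w2 = Cw1 = ((-3)·(-2) + 2·4 + (-2)·7; (-5)·(-2) + 0·4 + 4·7; (-4)·(-2) + 6·4 + 7·7) = (0, 38, 81)
Cw2 = (-86, 324, 795)
w2·Cw2 = 0·(-86) + 38·324 + 81·795 = 76707; w2·w2 = 0·0 + 38·38 + 81·81 = 8005
λ ≈ 76707/8005 = 9.582

λ ≈ 9.582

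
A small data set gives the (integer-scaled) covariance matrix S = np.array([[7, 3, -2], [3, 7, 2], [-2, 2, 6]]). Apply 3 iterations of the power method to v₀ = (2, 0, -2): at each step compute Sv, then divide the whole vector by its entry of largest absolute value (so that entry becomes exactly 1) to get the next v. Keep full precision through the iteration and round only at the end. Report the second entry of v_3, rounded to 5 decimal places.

Sv0 = (18.000000, 2.000000, -16.000000); divide by 18.000000 → v1 = (1.000000, 0.111111, -0.888889)
Sv1 = (9.111111, 2.000000, -7.111111); divide by 9.111111 → v2 = (1.000000, 0.219512, -0.780488)
Sv2 = (9.219512, 2.975610, -6.243902); divide by 9.219512 → v3 = (1.000000, 0.322751, -0.677249)
Requested entry of v3: 488/1512 = 0.32275

0.32275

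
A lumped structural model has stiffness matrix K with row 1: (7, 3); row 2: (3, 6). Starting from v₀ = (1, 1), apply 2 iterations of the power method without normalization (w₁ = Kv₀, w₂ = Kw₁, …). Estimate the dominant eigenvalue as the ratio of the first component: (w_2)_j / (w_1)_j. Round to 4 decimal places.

λ ≈ 9.7000

w1 = Kv₀ = (7·1 + 3·1; 3·1 + 6·1) = (10, 9)
w2 = Kw1 = (7·10 + 3·9; 3·10 + 6·9) = (97, 84)
Ratio at component: 97 / 10 = 9.7000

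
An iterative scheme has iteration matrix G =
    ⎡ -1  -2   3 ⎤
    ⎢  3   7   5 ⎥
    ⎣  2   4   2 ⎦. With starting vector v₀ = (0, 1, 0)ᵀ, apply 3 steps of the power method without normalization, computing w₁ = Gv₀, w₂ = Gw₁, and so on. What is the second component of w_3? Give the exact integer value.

w1 = Gv₀ = (-2, 7, 4)
w2 = Gw1 = (0, 63, 32)
w3 = Gw2 = (-30, 601, 316)
The requested component of w3 is 601.

601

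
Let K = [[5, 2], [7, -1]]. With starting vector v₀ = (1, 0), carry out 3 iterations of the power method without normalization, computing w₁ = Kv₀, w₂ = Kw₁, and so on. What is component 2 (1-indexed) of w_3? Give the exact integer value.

245

w1 = Kv₀ = (5, 7)
w2 = Kw1 = (39, 28)
w3 = Kw2 = (251, 245)
The requested component of w3 is 245.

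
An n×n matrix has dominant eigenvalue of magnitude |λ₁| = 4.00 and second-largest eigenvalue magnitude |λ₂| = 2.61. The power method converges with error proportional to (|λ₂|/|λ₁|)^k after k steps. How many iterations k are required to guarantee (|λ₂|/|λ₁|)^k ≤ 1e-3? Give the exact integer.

17

|λ₂/λ₁| = 2.61/4.00 = 0.65250
Need k ≥ ln(1e-3) / ln(0.65250) = -6.9078 / -0.4269 ≈ 16.180
Smallest integer k satisfying the bound: 17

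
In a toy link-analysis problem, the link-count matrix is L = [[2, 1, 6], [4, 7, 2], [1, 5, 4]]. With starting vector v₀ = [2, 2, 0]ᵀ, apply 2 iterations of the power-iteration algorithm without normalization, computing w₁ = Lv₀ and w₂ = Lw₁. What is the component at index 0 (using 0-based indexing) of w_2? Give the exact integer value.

106

w1 = Lv₀ = (2·2 + 1·2 + 6·0; 4·2 + 7·2 + 2·0; 1·2 + 5·2 + 4·0) = (6, 22, 12)
w2 = Lw1 = (2·6 + 1·22 + 6·12; 4·6 + 7·22 + 2·12; 1·6 + 5·22 + 4·12) = (106, 202, 164)
The requested component of w2 is 106.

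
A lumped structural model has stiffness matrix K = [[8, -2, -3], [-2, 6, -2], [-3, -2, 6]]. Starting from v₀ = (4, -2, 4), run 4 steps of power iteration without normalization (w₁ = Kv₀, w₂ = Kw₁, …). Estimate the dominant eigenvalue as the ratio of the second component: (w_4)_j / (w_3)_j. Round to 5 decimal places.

λ ≈ 8.17969

w1 = Kv₀ = (8·4 + (-2)·(-2) + (-3)·4; (-2)·4 + 6·(-2) + (-2)·4; (-3)·4 + (-2)·(-2) + 6·4) = (24, -28, 16)
w2 = Kw1 = (8·24 + (-2)·(-28) + (-3)·16; (-2)·24 + 6·(-28) + (-2)·16; (-3)·24 + (-2)·(-28) + 6·16) = (200, -248, 80)
w3 = Kw2 = (1856, -2048, 376)
w4 = Kw3 = (17816, -16752, 784)
Ratio at component: -16752 / -2048 = 8.17969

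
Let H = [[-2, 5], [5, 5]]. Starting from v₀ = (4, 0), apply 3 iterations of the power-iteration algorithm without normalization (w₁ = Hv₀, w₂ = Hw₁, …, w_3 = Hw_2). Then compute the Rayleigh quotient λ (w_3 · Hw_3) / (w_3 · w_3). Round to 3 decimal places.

w1 = Hv₀ = (-8, 20)
w2 = Hw1 = (116, 60)
w3 = Hw2 = (68, 880)
Hw3 = (4264, 4740)
w3·Hw3 = 68·4264 + 880·4740 = 4461152; w3·w3 = 68·68 + 880·880 = 779024
λ ≈ 4461152/779024 = 5.727

5.727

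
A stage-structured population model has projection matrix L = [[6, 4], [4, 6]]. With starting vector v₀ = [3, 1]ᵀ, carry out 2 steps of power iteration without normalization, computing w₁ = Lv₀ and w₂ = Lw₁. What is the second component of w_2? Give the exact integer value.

196

w1 = Lv₀ = (22, 18)
w2 = Lw1 = (204, 196)
The requested component of w2 is 196.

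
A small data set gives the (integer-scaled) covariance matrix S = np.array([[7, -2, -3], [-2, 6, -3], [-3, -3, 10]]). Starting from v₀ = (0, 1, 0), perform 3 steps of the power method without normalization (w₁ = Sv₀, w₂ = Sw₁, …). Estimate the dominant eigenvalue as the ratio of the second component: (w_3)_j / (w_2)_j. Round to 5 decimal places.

λ ≈ 9.26531

w1 = Sv₀ = (7·0 + (-2)·1 + (-3)·0; (-2)·0 + 6·1 + (-3)·0; (-3)·0 + (-3)·1 + 10·0) = (-2, 6, -3)
w2 = Sw1 = (7·(-2) + (-2)·6 + (-3)·(-3); (-2)·(-2) + 6·6 + (-3)·(-3); (-3)·(-2) + (-3)·6 + 10·(-3)) = (-17, 49, -42)
w3 = Sw2 = (-91, 454, -516)
Ratio at component: 454 / 49 = 9.26531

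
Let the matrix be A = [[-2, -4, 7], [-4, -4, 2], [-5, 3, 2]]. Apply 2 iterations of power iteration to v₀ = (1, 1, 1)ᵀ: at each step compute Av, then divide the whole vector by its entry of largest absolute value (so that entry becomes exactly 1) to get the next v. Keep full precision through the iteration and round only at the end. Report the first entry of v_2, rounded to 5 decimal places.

-0.95652

Av0 = (1.000000, -6.000000, 0.000000); divide by -6.000000 → v1 = (-0.166667, 1.000000, 0.000000)
Av1 = (-3.666667, -3.333333, 3.833333); divide by 3.833333 → v2 = (-0.956522, -0.869565, 1.000000)
Requested entry of v2: 22/-23 = -0.95652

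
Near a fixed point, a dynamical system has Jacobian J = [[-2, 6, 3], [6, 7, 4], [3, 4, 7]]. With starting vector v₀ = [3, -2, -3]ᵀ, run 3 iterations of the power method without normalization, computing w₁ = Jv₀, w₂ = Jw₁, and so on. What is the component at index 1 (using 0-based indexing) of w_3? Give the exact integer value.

-3422

w1 = Jv₀ = ((-2)·3 + 6·(-2) + 3·(-3); 6·3 + 7·(-2) + 4·(-3); 3·3 + 4·(-2) + 7·(-3)) = (-27, -8, -20)
w2 = Jw1 = ((-2)·(-27) + 6·(-8) + 3·(-20); 6·(-27) + 7·(-8) + 4·(-20); 3·(-27) + 4·(-8) + 7·(-20)) = (-54, -298, -253)
w3 = Jw2 = (-2439, -3422, -3125)
The requested component of w3 is -3422.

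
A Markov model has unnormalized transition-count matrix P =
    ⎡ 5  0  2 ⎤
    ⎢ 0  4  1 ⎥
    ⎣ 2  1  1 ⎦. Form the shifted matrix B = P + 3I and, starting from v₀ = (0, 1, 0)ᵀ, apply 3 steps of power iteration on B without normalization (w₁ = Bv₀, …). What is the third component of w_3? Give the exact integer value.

98

B = P + 3I has rows (8, 0, 2); (0, 7, 1); (2, 1, 4)
w1 = Bv₀ = (8·0 + 0·1 + 2·0; 0·0 + 7·1 + 1·0; 2·0 + 1·1 + 4·0) = (0, 7, 1)
w2 = Bw1 = (8·0 + 0·7 + 2·1; 0·0 + 7·7 + 1·1; 2·0 + 1·7 + 4·1) = (2, 50, 11)
w3 = Bw2 = (38, 361, 98)
Requested component of w3: 98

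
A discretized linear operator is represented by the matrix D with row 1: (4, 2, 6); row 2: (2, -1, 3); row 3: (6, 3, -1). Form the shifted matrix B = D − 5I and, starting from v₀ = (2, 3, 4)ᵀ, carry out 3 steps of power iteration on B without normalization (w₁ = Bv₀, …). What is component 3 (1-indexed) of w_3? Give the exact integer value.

-1203

B = D − 5I has rows (-1, 2, 6); (2, -6, 3); (6, 3, -6)
w1 = Bv₀ = ((-1)·2 + 2·3 + 6·4; 2·2 + (-6)·3 + 3·4; 6·2 + 3·3 + (-6)·4) = (28, -2, -3)
w2 = Bw1 = ((-1)·28 + 2·(-2) + 6·(-3); 2·28 + (-6)·(-2) + 3·(-3); 6·28 + 3·(-2) + (-6)·(-3)) = (-50, 59, 180)
w3 = Bw2 = (1248, 86, -1203)
Requested component of w3: -1203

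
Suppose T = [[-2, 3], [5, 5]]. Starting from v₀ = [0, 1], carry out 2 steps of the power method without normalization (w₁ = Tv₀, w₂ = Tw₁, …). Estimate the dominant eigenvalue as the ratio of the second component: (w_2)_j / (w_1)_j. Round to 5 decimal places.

w1 = Tv₀ = ((-2)·0 + 3·1; 5·0 + 5·1) = (3, 5)
w2 = Tw1 = ((-2)·3 + 3·5; 5·3 + 5·5) = (9, 40)
Ratio at component: 40 / 5 = 8.00000

λ ≈ 8.00000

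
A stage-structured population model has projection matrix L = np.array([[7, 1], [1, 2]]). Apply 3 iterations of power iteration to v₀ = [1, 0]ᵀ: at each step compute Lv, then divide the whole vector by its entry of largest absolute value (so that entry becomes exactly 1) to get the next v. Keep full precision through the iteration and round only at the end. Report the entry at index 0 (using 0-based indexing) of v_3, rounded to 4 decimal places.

Lv0 = (7.00000, 1.00000); divide by 7.00000 → v1 = (1.00000, 0.14286)
Lv1 = (7.14286, 1.28571); divide by 7.14286 → v2 = (1.00000, 0.18000)
Lv2 = (7.18000, 1.36000); divide by 7.18000 → v3 = (1.00000, 0.18942)
Requested entry of v3: 359/359 = 1.0000

1.0000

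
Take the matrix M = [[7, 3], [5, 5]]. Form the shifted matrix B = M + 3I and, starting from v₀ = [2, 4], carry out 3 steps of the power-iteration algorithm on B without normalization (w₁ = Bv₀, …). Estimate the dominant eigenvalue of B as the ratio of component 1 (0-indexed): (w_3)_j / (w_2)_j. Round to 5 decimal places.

B = M + 3I has rows (10, 3); (5, 8)
w1 = Bv₀ = (10·2 + 3·4; 5·2 + 8·4) = (32, 42)
w2 = Bw1 = (10·32 + 3·42; 5·32 + 8·42) = (446, 496)
w3 = Bw2 = (5948, 6198)
Ratio: 6198/496 = 12.49597

μ ≈ 12.49597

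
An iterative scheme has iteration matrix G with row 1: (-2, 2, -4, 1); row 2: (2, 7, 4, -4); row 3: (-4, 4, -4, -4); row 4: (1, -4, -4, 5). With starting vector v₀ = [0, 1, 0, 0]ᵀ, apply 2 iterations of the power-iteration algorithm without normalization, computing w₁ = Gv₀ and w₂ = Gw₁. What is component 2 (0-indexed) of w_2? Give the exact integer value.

w1 = Gv₀ = ((-2)·0 + 2·1 + (-4)·0 + 1·0; 2·0 + 7·1 + 4·0 + (-4)·0; (-4)·0 + 4·1 + (-4)·0 + (-4)·0; 1·0 + (-4)·1 + (-4)·0 + 5·0) = (2, 7, 4, -4)
w2 = Gw1 = ((-2)·2 + 2·7 + (-4)·4 + 1·(-4); 2·2 + 7·7 + 4·4 + (-4)·(-4); (-4)·2 + 4·7 + (-4)·4 + (-4)·(-4); 1·2 + (-4)·7 + (-4)·4 + 5·(-4)) = (-10, 85, 20, -62)
The requested component of w2 is 20.

20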